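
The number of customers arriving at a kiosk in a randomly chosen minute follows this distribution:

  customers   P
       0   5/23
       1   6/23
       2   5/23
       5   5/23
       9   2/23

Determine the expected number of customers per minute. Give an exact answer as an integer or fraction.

E[X] = (5/23)·0 + (6/23)·1 + (5/23)·2 + (5/23)·5 + (2/23)·9
     = 59/23

59/23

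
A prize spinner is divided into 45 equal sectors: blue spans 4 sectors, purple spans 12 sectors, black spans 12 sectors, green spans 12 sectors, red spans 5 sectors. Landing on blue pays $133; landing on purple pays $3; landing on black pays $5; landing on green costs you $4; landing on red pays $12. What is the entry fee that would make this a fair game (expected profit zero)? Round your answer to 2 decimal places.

$14.22

E[payout] = (4/45)·133 + (12/45)·3 + (12/45)·5 + (12/45)·(-4) + (5/45)·12 = 128/9
Fair fee = E[payout] = 128/9 ≈ $14.22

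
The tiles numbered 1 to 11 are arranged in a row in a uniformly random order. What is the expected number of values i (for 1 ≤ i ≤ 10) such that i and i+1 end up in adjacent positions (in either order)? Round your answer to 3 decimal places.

1.818

For each i ∈ {1,…,10}, let Xᵢ = 1 if i and i+1 are adjacent. P(Xᵢ=1) = 2·(11−1)!/11! = 2/11.
By linearity, E[ΣXᵢ] = (10)·(2/11) = 20/11.
≈ 1.818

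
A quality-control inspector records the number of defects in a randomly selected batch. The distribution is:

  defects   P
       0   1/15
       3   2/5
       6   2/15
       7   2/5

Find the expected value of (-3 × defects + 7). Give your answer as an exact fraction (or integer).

E[-3x+7] = (1/15)·7 + (2/5)·(-2) + (2/15)·(-11) + (2/5)·(-14)
     = -37/5

-37/5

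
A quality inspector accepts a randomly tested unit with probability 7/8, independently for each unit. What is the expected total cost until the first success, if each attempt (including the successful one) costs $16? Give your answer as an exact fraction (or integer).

E[#attempts] = 1/p = 8/7; E[cost] = 16·8/7 = 128/7.

128/7 dollars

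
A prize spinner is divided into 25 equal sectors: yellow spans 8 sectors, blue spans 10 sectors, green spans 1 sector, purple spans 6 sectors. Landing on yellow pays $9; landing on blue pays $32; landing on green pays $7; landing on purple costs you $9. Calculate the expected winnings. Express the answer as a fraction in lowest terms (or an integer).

E[payout] = (8/25)·9 + (10/25)·32 + (1/25)·7 + (6/25)·(-9) = 69/5

69/5 dollars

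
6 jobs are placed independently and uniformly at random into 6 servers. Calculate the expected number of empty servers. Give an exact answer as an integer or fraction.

15625/7776

Let Xⱼ=1 if server j is empty. P(Xⱼ=1) = ((6-1)/6)^6 = 15625/46656.
By linearity, E[#empty] = 6·15625/46656 = 15625/7776.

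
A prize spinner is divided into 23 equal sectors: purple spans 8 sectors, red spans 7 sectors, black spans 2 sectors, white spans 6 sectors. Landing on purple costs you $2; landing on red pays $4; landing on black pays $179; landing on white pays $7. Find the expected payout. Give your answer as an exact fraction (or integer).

E[payout] = (8/23)·(-2) + (7/23)·4 + (2/23)·179 + (6/23)·7 = 412/23

412/23 dollars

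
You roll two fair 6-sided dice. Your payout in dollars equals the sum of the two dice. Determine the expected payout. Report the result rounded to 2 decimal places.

$7.00

Distribution of the sum of the two dice: 2 w.p. 1/36, 3 w.p. 1/18, 4 w.p. 1/12, 5 w.p. 1/9, 6 w.p. 5/36, 7 w.p. 1/6, …
E[payout] = (1/36)·2 + (1/18)·3 + (1/12)·4 + (1/9)·5 + (5/36)·6 + (1/6)·7 + (5/36)·8 + (1/9)·9 + (1/12)·10 + (1/18)·11 + (1/36)·12 = 7
≈ $7.00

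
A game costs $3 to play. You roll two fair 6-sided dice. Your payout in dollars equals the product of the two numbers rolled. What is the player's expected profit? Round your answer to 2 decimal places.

$9.25

Distribution of the product of the two numbers rolled: 1 w.p. 1/36, 2 w.p. 1/18, 3 w.p. 1/18, 4 w.p. 1/12, 5 w.p. 1/18, 6 w.p. 1/9, …
E[payout] = (1/36)·1 + (1/18)·2 + (1/18)·3 + (1/12)·4 + (1/18)·5 + (1/9)·6 + (1/18)·8 + (1/36)·9 + (1/18)·10 + (1/9)·12 + (1/18)·15 + (1/36)·16 + (1/18)·18 + (1/18)·20 + (1/18)·24 + (1/36)·25 + (1/18)·30 + (1/36)·36 = 49/4
Expected profit = 49/4 − 3 = 37/4 ≈ $9.25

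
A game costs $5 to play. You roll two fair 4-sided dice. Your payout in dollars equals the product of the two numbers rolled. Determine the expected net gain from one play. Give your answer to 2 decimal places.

Distribution of the product of the two numbers rolled: 1 w.p. 1/16, 2 w.p. 1/8, 3 w.p. 1/8, 4 w.p. 3/16, 6 w.p. 1/8, 8 w.p. 1/8, …
E[payout] = (1/16)·1 + (1/8)·2 + (1/8)·3 + (3/16)·4 + (1/8)·6 + (1/8)·8 + (1/16)·9 + (1/8)·12 + (1/16)·16 = 25/4
Expected profit = 25/4 − 5 = 5/4 ≈ $1.25

$1.25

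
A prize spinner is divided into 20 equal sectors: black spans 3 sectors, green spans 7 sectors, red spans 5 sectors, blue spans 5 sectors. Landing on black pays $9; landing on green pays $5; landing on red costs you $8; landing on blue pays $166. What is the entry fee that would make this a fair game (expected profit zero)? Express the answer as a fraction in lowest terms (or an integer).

E[payout] = (3/20)·9 + (7/20)·5 + (5/20)·(-8) + (5/20)·166 = 213/5
Fair fee = E[payout] = 213/5

213/5 dollars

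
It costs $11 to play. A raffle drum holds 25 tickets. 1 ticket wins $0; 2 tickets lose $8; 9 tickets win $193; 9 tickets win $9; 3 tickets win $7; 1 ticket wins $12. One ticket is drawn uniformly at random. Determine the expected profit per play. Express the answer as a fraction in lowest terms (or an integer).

E[payout] = (1/25)·0 + (2/25)·(-8) + (9/25)·193 + (9/25)·9 + (3/25)·7 + (1/25)·12 = 367/5
Expected profit = 367/5 − 11 = 312/5

312/5 dollars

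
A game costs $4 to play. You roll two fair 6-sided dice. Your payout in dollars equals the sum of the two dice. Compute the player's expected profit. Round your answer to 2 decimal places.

$3.00

Distribution of the sum of the two dice: 2 w.p. 1/36, 3 w.p. 1/18, 4 w.p. 1/12, 5 w.p. 1/9, 6 w.p. 5/36, 7 w.p. 1/6, …
E[payout] = (1/36)·2 + (1/18)·3 + (1/12)·4 + (1/9)·5 + (5/36)·6 + (1/6)·7 + (5/36)·8 + (1/9)·9 + (1/12)·10 + (1/18)·11 + (1/36)·12 = 7
Expected profit = 7 − 4 = 3 ≈ $3.00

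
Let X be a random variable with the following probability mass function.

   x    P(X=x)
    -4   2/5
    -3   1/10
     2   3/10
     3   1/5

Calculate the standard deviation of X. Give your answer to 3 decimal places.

E[X] = -7/10, E[X²] = 103/10
Var(X) = E[X²] − (E[X])² = 103/10 − 49/100 = 981/100
SD(X) = √(981/100) ≈ 3.132

3.132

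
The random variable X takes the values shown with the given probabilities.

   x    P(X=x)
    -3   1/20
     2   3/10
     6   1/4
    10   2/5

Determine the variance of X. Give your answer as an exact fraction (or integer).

6099/400

E[X] = (1/20)·(-3) + (3/10)·2 + (1/4)·6 + (2/5)·10 = 119/20
E[X²] = (1/20)·9 + (3/10)·4 + (1/4)·36 + (2/5)·100 = 1013/20
Var(X) = 1013/20 − (119/20)² = 6099/400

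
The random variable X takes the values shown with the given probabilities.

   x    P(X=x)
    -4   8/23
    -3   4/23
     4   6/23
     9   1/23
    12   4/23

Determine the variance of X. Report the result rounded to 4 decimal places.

37.2817

E[X] = (8/23)·(-4) + (4/23)·(-3) + (6/23)·4 + (1/23)·9 + (4/23)·12 = 37/23
E[X²] = (8/23)·16 + (4/23)·9 + (6/23)·16 + (1/23)·81 + (4/23)·144 = 917/23
Var(X) = 917/23 − (37/23)² = 19722/529 ≈ 37.2817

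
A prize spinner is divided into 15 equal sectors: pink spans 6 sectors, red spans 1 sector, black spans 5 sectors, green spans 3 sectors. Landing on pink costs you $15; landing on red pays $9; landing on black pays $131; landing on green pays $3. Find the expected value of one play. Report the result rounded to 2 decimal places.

$38.87

E[payout] = (6/15)·(-15) + (1/15)·9 + (5/15)·131 + (3/15)·3 = 583/15
≈ $38.87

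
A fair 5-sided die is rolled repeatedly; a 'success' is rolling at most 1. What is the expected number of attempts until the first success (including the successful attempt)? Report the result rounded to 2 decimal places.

For a geometric distribution, E[trials] = 1/p = 1/(1/5) = 5.
≈ 5.00

5.00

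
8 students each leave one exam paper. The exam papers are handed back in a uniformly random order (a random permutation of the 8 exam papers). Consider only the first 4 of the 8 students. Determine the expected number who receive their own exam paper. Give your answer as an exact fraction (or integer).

Let Xᵢ = 1 if person i gets their own exam paper. For each i, P(Xᵢ=1) = 1/8.
By linearity of expectation, E[X₁+…+X_4] = 4·(1/8) = 1/2.

1/2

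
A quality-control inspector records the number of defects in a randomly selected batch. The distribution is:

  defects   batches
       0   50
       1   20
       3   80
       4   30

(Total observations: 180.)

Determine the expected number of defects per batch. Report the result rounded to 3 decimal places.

2.111

Total = 180, so P(defects=0) = 50/180, etc.
E[X] = (5/18)·0 + (1/9)·1 + (4/9)·3 + (1/6)·4
     = 19/9 ≈ 2.111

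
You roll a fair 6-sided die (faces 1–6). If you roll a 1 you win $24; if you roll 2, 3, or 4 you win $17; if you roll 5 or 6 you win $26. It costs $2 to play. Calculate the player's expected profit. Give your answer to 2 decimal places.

$19.17

E[payout] = (1/2)·17 + (1/6)·24 + (1/3)·26 = 127/6
Expected profit = 127/6 − 2 = 115/6 ≈ $19.17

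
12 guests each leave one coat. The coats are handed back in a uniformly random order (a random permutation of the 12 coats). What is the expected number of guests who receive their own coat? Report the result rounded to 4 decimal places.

1.0000

Let Xᵢ = 1 if person i gets their own coat. For each i, P(Xᵢ=1) = 1/12.
By linearity of expectation, E[X₁+…+X_12] = 12·(1/12) = 1.
≈ 1.0000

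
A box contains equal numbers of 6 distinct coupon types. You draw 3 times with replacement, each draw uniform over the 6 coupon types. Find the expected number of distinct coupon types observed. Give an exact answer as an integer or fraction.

91/36

Let Xⱼ=1 if type j appears at least once. P(Xⱼ=1) = 1 − ((6−1)/6)^3 = 91/216.
E[#distinct] = 6·91/216 = 91/36.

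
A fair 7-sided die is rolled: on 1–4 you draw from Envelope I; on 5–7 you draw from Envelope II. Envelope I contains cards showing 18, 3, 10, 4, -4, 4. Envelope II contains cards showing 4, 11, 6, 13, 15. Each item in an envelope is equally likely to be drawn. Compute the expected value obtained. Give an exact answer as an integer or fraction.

113/15

E[X | Envelope I] = (18 + 3 + 10 + 4 − 4 + 4)/6 = 35/6
E[X | Envelope II] = (4 + 11 + 6 + 13 + 15)/5 = 49/5
E[X] = (4/7)·35/6 + (3/7)·49/5 = 113/15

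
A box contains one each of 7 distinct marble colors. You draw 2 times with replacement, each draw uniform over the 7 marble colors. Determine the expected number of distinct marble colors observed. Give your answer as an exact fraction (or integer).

13/7

Let Xⱼ=1 if type j appears at least once. P(Xⱼ=1) = 1 − ((7−1)/7)^2 = 13/49.
E[#distinct] = 7·13/49 = 13/7.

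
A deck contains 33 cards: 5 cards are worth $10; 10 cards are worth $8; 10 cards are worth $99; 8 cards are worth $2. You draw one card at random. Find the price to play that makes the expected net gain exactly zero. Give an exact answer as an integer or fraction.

1136/33 dollars

E[payout] = (5/33)·10 + (10/33)·8 + (10/33)·99 + (8/33)·2 = 1136/33
Fair fee = E[payout] = 1136/33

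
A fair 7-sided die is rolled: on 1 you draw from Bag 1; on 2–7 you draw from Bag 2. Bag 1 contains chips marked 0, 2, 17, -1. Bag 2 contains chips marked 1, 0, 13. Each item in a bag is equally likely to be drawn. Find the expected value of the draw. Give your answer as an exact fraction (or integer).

E[X | Bag 1] = (0 + 2 + 17 − 1)/4 = 9/2
E[X | Bag 2] = (1 + 0 + 13)/3 = 14/3
E[X] = (1/7)·9/2 + (6/7)·14/3 = 65/14

65/14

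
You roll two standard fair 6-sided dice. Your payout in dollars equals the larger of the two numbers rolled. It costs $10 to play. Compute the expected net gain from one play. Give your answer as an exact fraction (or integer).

-199/36 dollars

Distribution of the larger of the two numbers rolled: 1 w.p. 1/36, 2 w.p. 1/12, 3 w.p. 5/36, 4 w.p. 7/36, 5 w.p. 1/4, 6 w.p. 11/36
E[payout] = (1/36)·1 + (1/12)·2 + (5/36)·3 + (7/36)·4 + (1/4)·5 + (11/36)·6 = 161/36
Expected profit = 161/36 − 10 = -199/36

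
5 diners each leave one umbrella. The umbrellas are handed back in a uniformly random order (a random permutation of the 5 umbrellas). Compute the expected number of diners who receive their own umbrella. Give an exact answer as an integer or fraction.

Let Xᵢ = 1 if person i gets their own umbrella. For each i, P(Xᵢ=1) = 1/5.
By linearity of expectation, E[X₁+…+X_5] = 5·(1/5) = 1.

1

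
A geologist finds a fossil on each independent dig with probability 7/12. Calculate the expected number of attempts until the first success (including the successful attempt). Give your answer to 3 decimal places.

1.714

For a geometric distribution, E[trials] = 1/p = 1/(7/12) = 12/7.
≈ 1.714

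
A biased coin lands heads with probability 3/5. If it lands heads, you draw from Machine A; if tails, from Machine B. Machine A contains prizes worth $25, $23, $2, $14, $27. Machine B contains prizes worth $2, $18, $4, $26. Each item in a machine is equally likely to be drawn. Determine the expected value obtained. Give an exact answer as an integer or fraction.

398/25 dollars

E[X | Machine A] = (25 + 23 + 2 + 14 + 27)/5 = 91/5
E[X | Machine B] = (2 + 18 + 4 + 26)/4 = 25/2
E[X] = (3/5)·91/5 + (2/5)·25/2 = 398/25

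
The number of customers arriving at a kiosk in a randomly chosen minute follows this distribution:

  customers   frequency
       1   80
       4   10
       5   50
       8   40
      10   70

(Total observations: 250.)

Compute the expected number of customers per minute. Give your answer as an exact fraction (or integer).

Total = 250, so P(customers=1) = 80/250, etc.
E[X] = (8/25)·1 + (1/25)·4 + (1/5)·5 + (4/25)·8 + (7/25)·10
     = 139/25

139/25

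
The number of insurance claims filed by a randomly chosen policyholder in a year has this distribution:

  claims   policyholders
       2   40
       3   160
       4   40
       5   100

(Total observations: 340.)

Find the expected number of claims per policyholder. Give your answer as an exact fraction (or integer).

Total = 340, so P(claims=2) = 40/340, etc.
E[X] = (2/17)·2 + (8/17)·3 + (2/17)·4 + (5/17)·5
     = 61/17

61/17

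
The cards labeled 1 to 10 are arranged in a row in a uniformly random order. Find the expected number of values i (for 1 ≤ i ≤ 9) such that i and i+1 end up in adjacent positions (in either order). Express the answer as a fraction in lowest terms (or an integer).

For each i ∈ {1,…,9}, let Xᵢ = 1 if i and i+1 are adjacent. P(Xᵢ=1) = 2·(10−1)!/10! = 2/10.
By linearity, E[ΣXᵢ] = (9)·(2/10) = 9/5.

9/5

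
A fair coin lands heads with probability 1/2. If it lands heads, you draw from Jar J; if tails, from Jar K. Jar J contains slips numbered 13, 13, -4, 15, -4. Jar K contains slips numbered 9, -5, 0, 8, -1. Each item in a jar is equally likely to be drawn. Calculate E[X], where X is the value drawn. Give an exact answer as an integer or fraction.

22/5

E[X | Jar J] = (13 + 13 − 4 + 15 − 4)/5 = 33/5
E[X | Jar K] = (9 − 5 + 0 + 8 − 1)/5 = 11/5
E[X] = (1/2)·33/5 + (1/2)·11/5 = 22/5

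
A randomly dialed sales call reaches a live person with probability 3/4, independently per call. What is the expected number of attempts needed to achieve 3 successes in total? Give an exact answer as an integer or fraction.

4

By linearity (sum of 3 independent geometric waits), E[trials] = 3/p = 3/(3/4) = 4.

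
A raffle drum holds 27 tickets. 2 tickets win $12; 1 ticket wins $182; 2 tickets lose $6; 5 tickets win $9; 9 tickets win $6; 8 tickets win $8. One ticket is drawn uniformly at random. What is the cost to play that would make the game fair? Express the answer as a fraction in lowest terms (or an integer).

119/9 dollars

E[payout] = (2/27)·12 + (1/27)·182 + (2/27)·(-6) + (5/27)·9 + (9/27)·6 + (8/27)·8 = 119/9
Fair fee = E[payout] = 119/9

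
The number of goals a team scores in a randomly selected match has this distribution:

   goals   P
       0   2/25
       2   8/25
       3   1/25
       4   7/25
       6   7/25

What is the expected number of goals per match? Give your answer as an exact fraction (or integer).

89/25

E[X] = (2/25)·0 + (8/25)·2 + (1/25)·3 + (7/25)·4 + (7/25)·6
     = 89/25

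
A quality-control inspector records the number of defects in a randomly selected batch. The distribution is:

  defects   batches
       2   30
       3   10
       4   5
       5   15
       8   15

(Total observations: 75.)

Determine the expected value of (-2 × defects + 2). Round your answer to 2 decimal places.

Total = 75, so P(defects=2) = 30/75, etc.
E[-2x+2] = (2/5)·(-2) + (2/15)·(-4) + (1/15)·(-6) + (1/5)·(-8) + (1/5)·(-14)
     = -92/15 ≈ -6.13

-6.13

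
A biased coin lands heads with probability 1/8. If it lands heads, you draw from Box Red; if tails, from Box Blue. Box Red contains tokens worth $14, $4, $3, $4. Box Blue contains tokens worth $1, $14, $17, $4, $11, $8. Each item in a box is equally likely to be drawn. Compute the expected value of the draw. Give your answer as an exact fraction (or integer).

E[X | Box Red] = (14 + 4 + 3 + 4)/4 = 25/4
E[X | Box Blue] = (1 + 14 + 17 + 4 + 11 + 8)/6 = 55/6
E[X] = (1/8)·25/4 + (7/8)·55/6 = 845/96

845/96 dollars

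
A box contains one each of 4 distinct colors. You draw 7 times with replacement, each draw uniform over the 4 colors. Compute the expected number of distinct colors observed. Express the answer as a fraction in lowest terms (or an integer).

14197/4096

Let Xⱼ=1 if type j appears at least once. P(Xⱼ=1) = 1 − ((4−1)/4)^7 = 14197/16384.
E[#distinct] = 4·14197/16384 = 14197/4096.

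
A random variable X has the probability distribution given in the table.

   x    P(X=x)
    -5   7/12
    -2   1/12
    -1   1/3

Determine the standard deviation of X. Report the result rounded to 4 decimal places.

1.8911

E[X] = -41/12, E[X²] = 61/4
Var(X) = E[X²] − (E[X])² = 61/4 − 1681/144 = 515/144
SD(X) = √(515/144) ≈ 1.8911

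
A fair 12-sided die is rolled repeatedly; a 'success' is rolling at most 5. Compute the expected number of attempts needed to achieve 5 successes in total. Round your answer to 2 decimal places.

By linearity (sum of 5 independent geometric waits), E[trials] = 5/p = 5/(5/12) = 12.
≈ 12.00

12.00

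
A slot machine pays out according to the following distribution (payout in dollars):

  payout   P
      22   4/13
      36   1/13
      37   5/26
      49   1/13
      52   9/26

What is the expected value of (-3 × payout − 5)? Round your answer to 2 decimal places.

E[-3x-5] = (4/13)·(-71) + (1/13)·(-113) + (5/26)·(-116) + (1/13)·(-152) + (9/26)·(-161)
     = -3127/26 ≈ -120.27

-120.27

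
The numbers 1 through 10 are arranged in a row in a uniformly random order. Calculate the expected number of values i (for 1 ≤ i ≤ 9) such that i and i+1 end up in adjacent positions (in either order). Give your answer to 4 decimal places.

For each i ∈ {1,…,9}, let Xᵢ = 1 if i and i+1 are adjacent. P(Xᵢ=1) = 2·(10−1)!/10! = 2/10.
By linearity, E[ΣXᵢ] = (9)·(2/10) = 9/5.
≈ 1.8000

1.8000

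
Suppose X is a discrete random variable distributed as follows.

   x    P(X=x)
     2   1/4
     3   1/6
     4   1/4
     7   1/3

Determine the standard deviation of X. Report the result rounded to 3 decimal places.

2.014

E[X] = 13/3, E[X²] = 137/6
Var(X) = E[X²] − (E[X])² = 137/6 − 169/9 = 73/18
SD(X) = √(73/18) ≈ 2.014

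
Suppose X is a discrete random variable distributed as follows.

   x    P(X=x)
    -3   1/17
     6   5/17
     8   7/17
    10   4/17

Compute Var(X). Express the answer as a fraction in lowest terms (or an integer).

E[X] = (1/17)·(-3) + (5/17)·6 + (7/17)·8 + (4/17)·10 = 123/17
E[X²] = (1/17)·9 + (5/17)·36 + (7/17)·64 + (4/17)·100 = 61
Var(X) = 61 − (123/17)² = 2500/289

2500/289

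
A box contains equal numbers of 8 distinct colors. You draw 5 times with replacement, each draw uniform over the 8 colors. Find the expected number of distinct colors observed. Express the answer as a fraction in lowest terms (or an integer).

15961/4096

Let Xⱼ=1 if type j appears at least once. P(Xⱼ=1) = 1 − ((8−1)/8)^5 = 15961/32768.
E[#distinct] = 8·15961/32768 = 15961/4096.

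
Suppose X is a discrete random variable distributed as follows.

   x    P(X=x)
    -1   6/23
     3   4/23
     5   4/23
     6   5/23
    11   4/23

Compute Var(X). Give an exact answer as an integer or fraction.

E[X] = (6/23)·(-1) + (4/23)·3 + (4/23)·5 + (5/23)·6 + (4/23)·11 = 100/23
E[X²] = (6/23)·1 + (4/23)·9 + (4/23)·25 + (5/23)·36 + (4/23)·121 = 806/23
Var(X) = 806/23 − (100/23)² = 8538/529

8538/529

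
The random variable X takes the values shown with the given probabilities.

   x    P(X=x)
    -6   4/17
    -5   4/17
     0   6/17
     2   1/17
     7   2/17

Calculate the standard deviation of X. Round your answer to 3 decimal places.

E[X] = -28/17, E[X²] = 346/17
Var(X) = E[X²] − (E[X])² = 346/17 − 784/289 = 5098/289
SD(X) = √(5098/289) ≈ 4.200

4.200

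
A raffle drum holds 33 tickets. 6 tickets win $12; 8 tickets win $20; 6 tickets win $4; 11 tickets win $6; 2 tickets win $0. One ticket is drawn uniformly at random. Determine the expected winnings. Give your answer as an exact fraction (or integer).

E[payout] = (6/33)·12 + (8/33)·20 + (6/33)·4 + (11/33)·6 + (2/33)·0 = 322/33

322/33 dollars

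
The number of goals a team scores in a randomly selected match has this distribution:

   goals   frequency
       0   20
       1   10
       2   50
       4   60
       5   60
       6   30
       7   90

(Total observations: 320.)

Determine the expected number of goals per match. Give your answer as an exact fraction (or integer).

Total = 320, so P(goals=0) = 20/320, etc.
E[X] = (1/16)·0 + (1/32)·1 + (5/32)·2 + (3/16)·4 + (3/16)·5 + (3/32)·6 + (9/32)·7
     = 73/16

73/16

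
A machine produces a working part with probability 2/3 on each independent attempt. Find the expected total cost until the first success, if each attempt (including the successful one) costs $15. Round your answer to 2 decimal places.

$22.50

E[#attempts] = 1/p = 3/2; E[cost] = 15·3/2 = 45/2.
≈ 22.50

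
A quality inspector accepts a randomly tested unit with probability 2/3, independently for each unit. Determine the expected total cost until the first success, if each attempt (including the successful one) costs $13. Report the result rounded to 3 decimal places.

$19.500

E[#attempts] = 1/p = 3/2; E[cost] = 13·3/2 = 39/2.
≈ 19.500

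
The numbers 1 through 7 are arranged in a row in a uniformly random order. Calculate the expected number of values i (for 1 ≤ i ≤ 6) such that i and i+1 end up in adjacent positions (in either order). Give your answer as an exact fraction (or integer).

12/7

For each i ∈ {1,…,6}, let Xᵢ = 1 if i and i+1 are adjacent. P(Xᵢ=1) = 2·(7−1)!/7! = 2/7.
By linearity, E[ΣXᵢ] = (6)·(2/7) = 12/7.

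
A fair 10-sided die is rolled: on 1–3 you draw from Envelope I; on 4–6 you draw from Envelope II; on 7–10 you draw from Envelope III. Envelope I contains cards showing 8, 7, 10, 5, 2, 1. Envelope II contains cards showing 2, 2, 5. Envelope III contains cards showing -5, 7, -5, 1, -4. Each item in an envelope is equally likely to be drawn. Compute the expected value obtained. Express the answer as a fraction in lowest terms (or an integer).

207/100

E[X | Envelope I] = (8 + 7 + 10 + 5 + 2 + 1)/6 = 11/2
E[X | Envelope II] = (2 + 2 + 5)/3 = 3
E[X | Envelope III] = (-5 + 7 − 5 + 1 − 4)/5 = -6/5
E[X] = (3/10)·11/2 + (3/10)·3 + (2/5)·(-6/5) = 207/100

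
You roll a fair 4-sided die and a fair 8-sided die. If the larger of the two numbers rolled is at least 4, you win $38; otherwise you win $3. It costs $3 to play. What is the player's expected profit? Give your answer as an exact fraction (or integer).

805/32 dollars

E[payout] = (9/32)·3 + (23/32)·38 = 901/32
Expected profit = 901/32 − 3 = 805/32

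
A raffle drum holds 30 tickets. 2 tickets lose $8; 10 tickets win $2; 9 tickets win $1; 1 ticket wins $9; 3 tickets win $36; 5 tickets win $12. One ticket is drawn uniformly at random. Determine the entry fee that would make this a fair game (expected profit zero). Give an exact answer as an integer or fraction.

E[payout] = (2/30)·(-8) + (10/30)·2 + (9/30)·1 + (1/30)·9 + (3/30)·36 + (5/30)·12 = 19/3
Fair fee = E[payout] = 19/3

19/3 dollars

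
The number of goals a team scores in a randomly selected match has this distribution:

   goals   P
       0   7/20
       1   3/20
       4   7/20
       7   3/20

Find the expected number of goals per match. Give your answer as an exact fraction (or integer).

E[X] = (7/20)·0 + (3/20)·1 + (7/20)·4 + (3/20)·7
     = 13/5

13/5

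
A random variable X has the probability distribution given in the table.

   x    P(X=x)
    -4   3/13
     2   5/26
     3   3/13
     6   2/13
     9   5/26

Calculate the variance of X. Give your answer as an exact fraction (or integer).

E[X] = (3/13)·(-4) + (5/26)·2 + (3/13)·3 + (2/13)·6 + (5/26)·9 = 73/26
E[X²] = (3/13)·16 + (5/26)·4 + (3/13)·9 + (2/13)·36 + (5/26)·81 = 719/26
Var(X) = 719/26 − (73/26)² = 13365/676

13365/676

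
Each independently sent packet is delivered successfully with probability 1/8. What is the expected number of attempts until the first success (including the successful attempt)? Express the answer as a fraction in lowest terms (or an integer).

For a geometric distribution, E[trials] = 1/p = 1/(1/8) = 8.

8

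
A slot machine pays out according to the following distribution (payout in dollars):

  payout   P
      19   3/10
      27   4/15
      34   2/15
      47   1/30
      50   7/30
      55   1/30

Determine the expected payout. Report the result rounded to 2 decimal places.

E[X] = (3/10)·19 + (4/15)·27 + (2/15)·34 + (1/30)·47 + (7/30)·50 + (1/30)·55
     = 65/2 ≈ 32.50

$32.50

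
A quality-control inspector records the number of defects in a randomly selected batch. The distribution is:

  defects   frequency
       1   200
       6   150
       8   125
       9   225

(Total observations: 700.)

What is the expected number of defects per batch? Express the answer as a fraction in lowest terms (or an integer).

165/28

Total = 700, so P(defects=1) = 200/700, etc.
E[X] = (2/7)·1 + (3/14)·6 + (5/28)·8 + (9/28)·9
     = 165/28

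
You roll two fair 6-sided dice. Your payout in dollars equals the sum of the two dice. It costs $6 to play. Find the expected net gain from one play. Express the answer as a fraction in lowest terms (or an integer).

Distribution of the sum of the two dice: 2 w.p. 1/36, 3 w.p. 1/18, 4 w.p. 1/12, 5 w.p. 1/9, 6 w.p. 5/36, 7 w.p. 1/6, …
E[payout] = (1/36)·2 + (1/18)·3 + (1/12)·4 + (1/9)·5 + (5/36)·6 + (1/6)·7 + (5/36)·8 + (1/9)·9 + (1/12)·10 + (1/18)·11 + (1/36)·12 = 7
Expected profit = 7 − 6 = 1

$1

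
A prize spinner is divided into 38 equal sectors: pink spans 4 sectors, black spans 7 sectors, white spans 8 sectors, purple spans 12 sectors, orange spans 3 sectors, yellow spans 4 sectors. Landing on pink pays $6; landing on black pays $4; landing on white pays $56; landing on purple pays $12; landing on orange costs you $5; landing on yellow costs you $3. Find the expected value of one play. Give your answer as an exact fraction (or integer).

617/38 dollars

E[payout] = (4/38)·6 + (7/38)·4 + (8/38)·56 + (12/38)·12 + (3/38)·(-5) + (4/38)·(-3) = 617/38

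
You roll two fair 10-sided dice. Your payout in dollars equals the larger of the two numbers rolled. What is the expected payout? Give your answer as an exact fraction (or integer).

143/20 dollars

Distribution of the larger of the two numbers rolled: 1 w.p. 1/100, 2 w.p. 3/100, 3 w.p. 1/20, 4 w.p. 7/100, 5 w.p. 9/100, 6 w.p. 11/100, …
E[payout] = (1/100)·1 + (3/100)·2 + (1/20)·3 + (7/100)·4 + (9/100)·5 + (11/100)·6 + (13/100)·7 + (3/20)·8 + (17/100)·9 + (19/100)·10 = 143/20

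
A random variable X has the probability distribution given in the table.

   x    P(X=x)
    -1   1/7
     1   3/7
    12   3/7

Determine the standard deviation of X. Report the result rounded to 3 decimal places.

5.729

E[X] = 38/7, E[X²] = 436/7
Var(X) = E[X²] − (E[X])² = 436/7 − 1444/49 = 1608/49
SD(X) = √(1608/49) ≈ 5.729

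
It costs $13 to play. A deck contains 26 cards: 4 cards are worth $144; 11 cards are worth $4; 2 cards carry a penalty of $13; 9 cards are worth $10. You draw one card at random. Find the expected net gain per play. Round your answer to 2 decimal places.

$13.31

E[payout] = (4/26)·144 + (11/26)·4 + (2/26)·(-13) + (9/26)·10 = 342/13
Expected profit = 342/13 − 13 = 173/13 ≈ $13.31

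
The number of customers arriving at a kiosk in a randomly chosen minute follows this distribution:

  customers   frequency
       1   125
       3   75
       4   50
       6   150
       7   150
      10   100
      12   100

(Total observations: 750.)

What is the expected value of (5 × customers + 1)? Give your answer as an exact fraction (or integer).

Total = 750, so P(customers=1) = 125/750, etc.
E[5x+1] = (1/6)·6 + (1/10)·16 + (1/15)·21 + (1/5)·31 + (1/5)·36 + (2/15)·51 + (2/15)·61
     = 97/3

97/3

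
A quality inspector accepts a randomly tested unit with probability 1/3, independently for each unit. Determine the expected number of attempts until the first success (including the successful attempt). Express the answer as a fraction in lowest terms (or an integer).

3

For a geometric distribution, E[trials] = 1/p = 1/(1/3) = 3.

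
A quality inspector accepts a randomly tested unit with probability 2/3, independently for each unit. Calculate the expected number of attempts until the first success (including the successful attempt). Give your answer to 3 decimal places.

1.500

For a geometric distribution, E[trials] = 1/p = 1/(2/3) = 3/2.
≈ 1.500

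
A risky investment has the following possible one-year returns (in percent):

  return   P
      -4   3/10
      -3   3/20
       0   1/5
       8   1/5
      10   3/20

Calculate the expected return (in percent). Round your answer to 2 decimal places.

E[X] = (3/10)·(-4) + (3/20)·(-3) + (1/5)·0 + (1/5)·8 + (3/20)·10
     = 29/20 ≈ 1.45

1.45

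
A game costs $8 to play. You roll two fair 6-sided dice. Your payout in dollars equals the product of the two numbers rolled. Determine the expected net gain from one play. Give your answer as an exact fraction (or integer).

Distribution of the product of the two numbers rolled: 1 w.p. 1/36, 2 w.p. 1/18, 3 w.p. 1/18, 4 w.p. 1/12, 5 w.p. 1/18, 6 w.p. 1/9, …
E[payout] = (1/36)·1 + (1/18)·2 + (1/18)·3 + (1/12)·4 + (1/18)·5 + (1/9)·6 + (1/18)·8 + (1/36)·9 + (1/18)·10 + (1/9)·12 + (1/18)·15 + (1/36)·16 + (1/18)·18 + (1/18)·20 + (1/18)·24 + (1/36)·25 + (1/18)·30 + (1/36)·36 = 49/4
Expected profit = 49/4 − 8 = 17/4

17/4 dollars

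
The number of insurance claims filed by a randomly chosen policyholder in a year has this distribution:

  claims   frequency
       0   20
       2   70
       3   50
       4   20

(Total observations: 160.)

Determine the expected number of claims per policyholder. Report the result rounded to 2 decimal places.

Total = 160, so P(claims=0) = 20/160, etc.
E[X] = (1/8)·0 + (7/16)·2 + (5/16)·3 + (1/8)·4
     = 37/16 ≈ 2.31

2.31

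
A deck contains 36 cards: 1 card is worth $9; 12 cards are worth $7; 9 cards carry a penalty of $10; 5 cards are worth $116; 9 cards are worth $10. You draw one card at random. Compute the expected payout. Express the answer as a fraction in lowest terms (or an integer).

673/36 dollars

E[payout] = (1/36)·9 + (12/36)·7 + (9/36)·(-10) + (5/36)·116 + (9/36)·10 = 673/36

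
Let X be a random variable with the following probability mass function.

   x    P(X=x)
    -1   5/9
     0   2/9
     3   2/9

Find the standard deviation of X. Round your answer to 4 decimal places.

1.5947

E[X] = 1/9, E[X²] = 23/9
Var(X) = E[X²] − (E[X])² = 23/9 − 1/81 = 206/81
SD(X) = √(206/81) ≈ 1.5947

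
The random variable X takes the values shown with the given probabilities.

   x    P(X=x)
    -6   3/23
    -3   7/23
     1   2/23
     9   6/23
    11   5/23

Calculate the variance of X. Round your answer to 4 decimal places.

E[X] = (3/23)·(-6) + (7/23)·(-3) + (2/23)·1 + (6/23)·9 + (5/23)·11 = 72/23
E[X²] = (3/23)·36 + (7/23)·9 + (2/23)·1 + (6/23)·81 + (5/23)·121 = 1264/23
Var(X) = 1264/23 − (72/23)² = 23888/529 ≈ 45.1569

45.1569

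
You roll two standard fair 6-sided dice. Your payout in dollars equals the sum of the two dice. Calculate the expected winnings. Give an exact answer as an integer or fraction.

$7

Distribution of the sum of the two dice: 2 w.p. 1/36, 3 w.p. 1/18, 4 w.p. 1/12, 5 w.p. 1/9, 6 w.p. 5/36, 7 w.p. 1/6, …
E[payout] = (1/36)·2 + (1/18)·3 + (1/12)·4 + (1/9)·5 + (5/36)·6 + (1/6)·7 + (5/36)·8 + (1/9)·9 + (1/12)·10 + (1/18)·11 + (1/36)·12 = 7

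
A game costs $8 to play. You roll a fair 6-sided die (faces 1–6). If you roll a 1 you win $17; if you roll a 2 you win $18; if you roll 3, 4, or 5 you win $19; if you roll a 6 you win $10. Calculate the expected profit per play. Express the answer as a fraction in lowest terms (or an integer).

$9

E[payout] = (1/6)·10 + (1/6)·17 + (1/6)·18 + (1/2)·19 = 17
Expected profit = 17 − 8 = 9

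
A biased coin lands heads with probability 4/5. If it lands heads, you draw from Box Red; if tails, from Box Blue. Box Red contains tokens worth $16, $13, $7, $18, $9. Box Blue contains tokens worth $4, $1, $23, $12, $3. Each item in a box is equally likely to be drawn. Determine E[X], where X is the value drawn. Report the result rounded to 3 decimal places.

E[X | Box Red] = (16 + 13 + 7 + 18 + 9)/5 = 63/5
E[X | Box Blue] = (4 + 1 + 23 + 12 + 3)/5 = 43/5
E[X] = (4/5)·63/5 + (1/5)·43/5 = 59/5 ≈ 11.800

$11.800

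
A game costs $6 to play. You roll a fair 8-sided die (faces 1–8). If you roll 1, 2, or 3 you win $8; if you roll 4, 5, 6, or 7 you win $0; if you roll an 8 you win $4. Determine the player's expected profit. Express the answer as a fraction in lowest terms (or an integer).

E[payout] = (1/2)·0 + (1/8)·4 + (3/8)·8 = 7/2
Expected profit = 7/2 − 6 = -5/2

-5/2 dollars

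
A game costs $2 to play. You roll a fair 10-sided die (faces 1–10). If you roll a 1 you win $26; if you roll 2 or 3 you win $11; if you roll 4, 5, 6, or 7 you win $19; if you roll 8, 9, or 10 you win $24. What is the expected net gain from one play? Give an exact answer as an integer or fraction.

E[payout] = (1/5)·11 + (2/5)·19 + (3/10)·24 + (1/10)·26 = 98/5
Expected profit = 98/5 − 2 = 88/5

88/5 dollars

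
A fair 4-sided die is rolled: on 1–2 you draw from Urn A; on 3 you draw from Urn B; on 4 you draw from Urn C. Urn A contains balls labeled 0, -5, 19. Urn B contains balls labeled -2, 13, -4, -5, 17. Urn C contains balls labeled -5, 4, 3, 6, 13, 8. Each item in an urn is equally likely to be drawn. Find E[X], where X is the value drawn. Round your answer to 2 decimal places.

E[X | Urn A] = (0 − 5 + 19)/3 = 14/3
E[X | Urn B] = (-2 + 13 − 4 − 5 + 17)/5 = 19/5
E[X | Urn C] = (-5 + 4 + 3 + 6 + 13 + 8)/6 = 29/6
E[X] = (1/2)·14/3 + (1/4)·19/5 + (1/4)·29/6 = 539/120 ≈ 4.49

4.49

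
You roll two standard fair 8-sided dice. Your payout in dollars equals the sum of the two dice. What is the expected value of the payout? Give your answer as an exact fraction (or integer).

$9

Distribution of the sum of the two dice: 2 w.p. 1/64, 3 w.p. 1/32, 4 w.p. 3/64, 5 w.p. 1/16, 6 w.p. 5/64, 7 w.p. 3/32, …
E[payout] = (1/64)·2 + (1/32)·3 + (3/64)·4 + (1/16)·5 + (5/64)·6 + (3/32)·7 + (7/64)·8 + (1/8)·9 + (7/64)·10 + (3/32)·11 + (5/64)·12 + (1/16)·13 + (3/64)·14 + (1/32)·15 + (1/64)·16 = 9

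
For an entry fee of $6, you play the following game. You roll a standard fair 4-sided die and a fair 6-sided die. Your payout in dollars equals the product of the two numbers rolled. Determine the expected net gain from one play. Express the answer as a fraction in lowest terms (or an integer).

Distribution of the product of the two numbers rolled: 1 w.p. 1/24, 2 w.p. 1/12, 3 w.p. 1/12, 4 w.p. 1/8, 5 w.p. 1/24, 6 w.p. 1/8, …
E[payout] = (1/24)·1 + (1/12)·2 + (1/12)·3 + (1/8)·4 + (1/24)·5 + (1/8)·6 + (1/12)·8 + (1/24)·9 + (1/24)·10 + (1/8)·12 + (1/24)·15 + (1/24)·16 + (1/24)·18 + (1/24)·20 + (1/24)·24 = 35/4
Expected profit = 35/4 − 6 = 11/4

11/4 dollars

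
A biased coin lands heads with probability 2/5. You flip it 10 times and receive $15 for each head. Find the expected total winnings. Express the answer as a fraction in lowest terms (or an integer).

$60

E[#heads] = 10·2/5 = 4 (linearity over flips).
E[winnings] = 15·4 = 60.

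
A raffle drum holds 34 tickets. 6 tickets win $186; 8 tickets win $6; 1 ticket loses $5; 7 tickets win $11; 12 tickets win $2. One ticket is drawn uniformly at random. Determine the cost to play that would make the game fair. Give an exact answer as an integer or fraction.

630/17 dollars

E[payout] = (6/34)·186 + (8/34)·6 + (1/34)·(-5) + (7/34)·11 + (12/34)·2 = 630/17
Fair fee = E[payout] = 630/17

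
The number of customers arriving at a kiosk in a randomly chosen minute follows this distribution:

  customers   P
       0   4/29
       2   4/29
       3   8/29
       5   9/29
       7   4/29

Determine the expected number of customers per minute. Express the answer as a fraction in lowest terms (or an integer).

E[X] = (4/29)·0 + (4/29)·2 + (8/29)·3 + (9/29)·5 + (4/29)·7
     = 105/29

105/29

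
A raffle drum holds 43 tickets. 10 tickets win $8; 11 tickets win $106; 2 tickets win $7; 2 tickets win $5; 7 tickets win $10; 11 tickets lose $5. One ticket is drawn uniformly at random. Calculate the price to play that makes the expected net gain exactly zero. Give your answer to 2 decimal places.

E[payout] = (10/43)·8 + (11/43)·106 + (2/43)·7 + (2/43)·5 + (7/43)·10 + (11/43)·(-5) = 1285/43
Fair fee = E[payout] = 1285/43 ≈ $29.88

$29.88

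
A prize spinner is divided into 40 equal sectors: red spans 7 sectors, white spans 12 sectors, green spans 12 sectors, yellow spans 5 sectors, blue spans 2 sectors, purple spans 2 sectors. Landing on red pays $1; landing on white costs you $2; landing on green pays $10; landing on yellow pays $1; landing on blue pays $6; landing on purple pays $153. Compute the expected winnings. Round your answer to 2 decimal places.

$10.65

E[payout] = (7/40)·1 + (12/40)·(-2) + (12/40)·10 + (5/40)·1 + (2/40)·6 + (2/40)·153 = 213/20
≈ $10.65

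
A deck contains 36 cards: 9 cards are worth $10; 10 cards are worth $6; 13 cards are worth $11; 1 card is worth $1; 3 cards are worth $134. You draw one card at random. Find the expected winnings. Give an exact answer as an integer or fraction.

58/3 dollars

E[payout] = (9/36)·10 + (10/36)·6 + (13/36)·11 + (1/36)·1 + (3/36)·134 = 58/3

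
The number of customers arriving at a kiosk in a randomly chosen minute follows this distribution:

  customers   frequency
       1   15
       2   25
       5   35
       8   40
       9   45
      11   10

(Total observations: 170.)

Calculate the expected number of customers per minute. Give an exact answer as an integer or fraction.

Total = 170, so P(customers=1) = 15/170, etc.
E[X] = (3/34)·1 + (5/34)·2 + (7/34)·5 + (4/17)·8 + (9/34)·9 + (1/17)·11
     = 215/34

215/34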